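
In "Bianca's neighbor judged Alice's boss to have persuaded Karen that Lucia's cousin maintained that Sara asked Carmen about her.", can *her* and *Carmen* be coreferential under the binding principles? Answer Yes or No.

*Carmen* is an R-expression; Principle C requires it to be free (not bound by any c-commanding expression).
— her: second object of the clause headed by 'asked'; the R-expression locally c-commands the pronoun — coreference blocked (Principle B on the pronoun).

No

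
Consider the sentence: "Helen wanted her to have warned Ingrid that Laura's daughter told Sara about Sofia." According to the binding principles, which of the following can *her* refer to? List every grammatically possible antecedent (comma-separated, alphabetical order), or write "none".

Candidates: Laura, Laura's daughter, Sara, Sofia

*her* is a pronoun; Principle B requires it to be free in its binding domain — the matrix clause.
— Laura: possessor inside the subject DP of the clause headed by 'told'; is c-commanded by the pronoun; coreference would bind this R-expression — blocked (Principle C).
— Laura's daughter: subject of the clause headed by 'told'; is c-commanded by the pronoun; coreference would bind this R-expression — blocked (Principle C).
— Sara: object of the clause headed by 'told'; is c-commanded by the pronoun; coreference would bind this R-expression — blocked (Principle C).
— Sofia: second object of the clause headed by 'told'; is c-commanded by the pronoun; coreference would bind this R-expression — blocked (Principle C).

none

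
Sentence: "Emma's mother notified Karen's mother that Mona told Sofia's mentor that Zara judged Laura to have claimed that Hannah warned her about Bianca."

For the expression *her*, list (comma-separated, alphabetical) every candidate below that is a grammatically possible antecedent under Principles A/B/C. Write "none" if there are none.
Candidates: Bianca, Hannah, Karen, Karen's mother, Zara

Karen, Karen's mother, Zara

*her* is a pronoun; Principle B requires it to be free in its binding domain — the clause headed by 'warned'.
— Bianca: second object of the clause headed by 'warned'; is c-commanded by the pronoun; coreference would bind this R-expression — blocked (Principle C).
— Hannah: subject of the clause headed by 'warned'; c-commands the pronoun within its binding domain — blocked (Principle B).
— Karen: possessor inside the object DP of the matrix clause; does not c-command the pronoun — Principle B does not apply; allowed.
— Karen's mother: object of the matrix clause; c-commands the pronoun but lies outside its binding domain — allowed.
— Zara: subject of the clause headed by 'judged'; c-commands the pronoun but lies outside its binding domain — allowed.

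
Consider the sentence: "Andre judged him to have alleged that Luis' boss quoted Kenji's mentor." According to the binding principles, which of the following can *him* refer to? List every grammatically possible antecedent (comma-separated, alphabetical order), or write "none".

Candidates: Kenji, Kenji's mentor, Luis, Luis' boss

*him* is a pronoun; Principle B requires it to be free in its binding domain — the matrix clause.
— Kenji: possessor inside the object DP of the clause headed by 'quoted'; is c-commanded by the pronoun; coreference would bind this R-expression — blocked (Principle C).
— Kenji's mentor: object of the clause headed by 'quoted'; is c-commanded by the pronoun; coreference would bind this R-expression — blocked (Principle C).
— Luis: possessor inside the subject DP of the clause headed by 'quoted'; is c-commanded by the pronoun; coreference would bind this R-expression — blocked (Principle C).
— Luis' boss: subject of the clause headed by 'quoted'; is c-commanded by the pronoun; coreference would bind this R-expression — blocked (Principle C).

none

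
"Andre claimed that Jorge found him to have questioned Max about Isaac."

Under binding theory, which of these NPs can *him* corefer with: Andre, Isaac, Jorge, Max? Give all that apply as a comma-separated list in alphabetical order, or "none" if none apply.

Andre

*him* is a pronoun; Principle B requires it to be free in its binding domain — the clause headed by 'found'.
— Andre: subject of the matrix clause; c-commands the pronoun but lies outside its binding domain — allowed.
— Isaac: second object of the clause headed by 'questioned'; is c-commanded by the pronoun; coreference would bind this R-expression — blocked (Principle C).
— Jorge: subject of the clause headed by 'found'; c-commands the pronoun within its binding domain — blocked (Principle B).
— Max: object of the clause headed by 'questioned'; is c-commanded by the pronoun; coreference would bind this R-expression — blocked (Principle C).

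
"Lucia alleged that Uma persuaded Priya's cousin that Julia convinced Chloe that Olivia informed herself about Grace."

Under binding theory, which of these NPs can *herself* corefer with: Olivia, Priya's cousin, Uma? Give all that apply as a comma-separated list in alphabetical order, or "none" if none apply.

Olivia

*herself* is a reflexive; Principle A requires it to be bound within its binding domain — the clause headed by 'informed'.
— Olivia: subject of the clause headed by 'informed'; c-commands the reflexive within its binding domain — allowed (Principle A).
— Priya's cousin: object of the clause headed by 'persuaded'; c-commands the reflexive but lies outside its binding domain — cannot bind it (Principle A).
— Uma: subject of the clause headed by 'persuaded'; c-commands the reflexive but lies outside its binding domain — cannot bind it (Principle A).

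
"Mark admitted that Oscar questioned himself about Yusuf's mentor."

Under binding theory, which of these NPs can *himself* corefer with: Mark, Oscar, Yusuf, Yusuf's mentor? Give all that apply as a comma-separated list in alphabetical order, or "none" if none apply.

*himself* is a reflexive; Principle A requires it to be bound within its binding domain — the clause headed by 'questioned'.
— Mark: subject of the matrix clause; c-commands the reflexive but lies outside its binding domain — cannot bind it (Principle A).
— Oscar: subject of the clause headed by 'questioned'; c-commands the reflexive within its binding domain — allowed (Principle A).
— Yusuf: possessor inside the second object DP of the clause headed by 'questioned'; does not c-command the reflexive — cannot bind it (Principle A).
— Yusuf's mentor: second object of the clause headed by 'questioned'; does not c-command the reflexive — cannot bind it (Principle A).

Oscar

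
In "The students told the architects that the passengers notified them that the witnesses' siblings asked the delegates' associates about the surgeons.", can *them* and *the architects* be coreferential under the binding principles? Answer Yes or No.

*the architects* is an R-expression; Principle C requires it to be free (not bound by any c-commanding expression).
— them: object of the clause headed by 'notified'; the pronoun does not c-command the R-expression — coreference allowed.

Yes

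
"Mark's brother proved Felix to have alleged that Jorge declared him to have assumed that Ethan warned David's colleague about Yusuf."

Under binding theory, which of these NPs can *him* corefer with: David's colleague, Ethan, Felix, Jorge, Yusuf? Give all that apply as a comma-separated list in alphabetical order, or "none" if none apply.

*him* is a pronoun; Principle B requires it to be free in its binding domain — the clause headed by 'declared'.
— David's colleague: object of the clause headed by 'warned'; is c-commanded by the pronoun; coreference would bind this R-expression — blocked (Principle C).
— Ethan: subject of the clause headed by 'warned'; is c-commanded by the pronoun; coreference would bind this R-expression — blocked (Principle C).
— Felix: subject of the clause headed by 'alleged'; c-commands the pronoun but lies outside its binding domain — allowed.
— Jorge: subject of the clause headed by 'declared'; c-commands the pronoun within its binding domain — blocked (Principle B).
— Yusuf: second object of the clause headed by 'warned'; is c-commanded by the pronoun; coreference would bind this R-expression — blocked (Principle C).

Felix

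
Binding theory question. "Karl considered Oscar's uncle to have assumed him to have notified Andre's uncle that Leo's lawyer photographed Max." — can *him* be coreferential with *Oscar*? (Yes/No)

Yes

*him* is a pronoun; Principle B requires it to be free in its binding domain — the clause headed by 'assumed'.
— Oscar: possessor inside the subject DP of the clause headed by 'assumed'; does not c-command the pronoun — Principle B does not apply; allowed.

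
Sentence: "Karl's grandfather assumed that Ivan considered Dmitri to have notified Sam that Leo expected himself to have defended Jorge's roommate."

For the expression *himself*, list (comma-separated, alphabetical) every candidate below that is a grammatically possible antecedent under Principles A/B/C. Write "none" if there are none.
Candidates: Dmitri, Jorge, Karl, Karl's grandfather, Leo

*himself* is a reflexive; Principle A requires it to be bound within its binding domain — the clause headed by 'expected'.
— Dmitri: subject of the clause headed by 'notified'; c-commands the reflexive but lies outside its binding domain — cannot bind it (Principle A).
— Jorge: possessor inside the object DP of the clause headed by 'defended'; does not c-command the reflexive — cannot bind it (Principle A).
— Karl: possessor inside the subject DP of the matrix clause; does not c-command the reflexive — cannot bind it (Principle A).
— Karl's grandfather: subject of the matrix clause; c-commands the reflexive but lies outside its binding domain — cannot bind it (Principle A).
— Leo: subject of the clause headed by 'expected'; c-commands the reflexive within its binding domain — allowed (Principle A).

Leo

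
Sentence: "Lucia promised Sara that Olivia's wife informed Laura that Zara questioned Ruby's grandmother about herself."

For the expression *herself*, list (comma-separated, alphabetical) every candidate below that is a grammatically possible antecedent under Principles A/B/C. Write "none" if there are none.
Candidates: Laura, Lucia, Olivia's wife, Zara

*herself* is a reflexive; Principle A requires it to be bound within its binding domain — the clause headed by 'questioned'.
— Laura: object of the clause headed by 'informed'; c-commands the reflexive but lies outside its binding domain — cannot bind it (Principle A).
— Lucia: subject of the matrix clause; c-commands the reflexive but lies outside its binding domain — cannot bind it (Principle A).
— Olivia's wife: subject of the clause headed by 'informed'; c-commands the reflexive but lies outside its binding domain — cannot bind it (Principle A).
— Zara: subject of the clause headed by 'questioned'; c-commands the reflexive within its binding domain — allowed (Principle A).

Zara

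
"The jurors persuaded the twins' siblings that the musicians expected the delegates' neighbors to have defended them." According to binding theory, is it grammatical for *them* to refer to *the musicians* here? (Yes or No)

*the musicians* is an R-expression; Principle C requires it to be free (not bound by any c-commanding expression).
— them: object of the clause headed by 'defended'; the pronoun does not c-command the R-expression — coreference allowed.

Yes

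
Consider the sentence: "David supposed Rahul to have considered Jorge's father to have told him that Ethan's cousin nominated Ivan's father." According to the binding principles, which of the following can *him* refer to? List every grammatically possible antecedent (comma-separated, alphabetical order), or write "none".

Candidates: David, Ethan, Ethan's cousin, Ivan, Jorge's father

David

*him* is a pronoun; Principle B requires it to be free in its binding domain — the clause headed by 'told'.
— David: subject of the matrix clause; c-commands the pronoun but lies outside its binding domain — allowed.
— Ethan: possessor inside the subject DP of the clause headed by 'nominated'; is c-commanded by the pronoun; coreference would bind this R-expression — blocked (Principle C).
— Ethan's cousin: subject of the clause headed by 'nominated'; is c-commanded by the pronoun; coreference would bind this R-expression — blocked (Principle C).
— Ivan: possessor inside the object DP of the clause headed by 'nominated'; is c-commanded by the pronoun; coreference would bind this R-expression — blocked (Principle C).
— Jorge's father: subject of the clause headed by 'told'; c-commands the pronoun within its binding domain — blocked (Principle B).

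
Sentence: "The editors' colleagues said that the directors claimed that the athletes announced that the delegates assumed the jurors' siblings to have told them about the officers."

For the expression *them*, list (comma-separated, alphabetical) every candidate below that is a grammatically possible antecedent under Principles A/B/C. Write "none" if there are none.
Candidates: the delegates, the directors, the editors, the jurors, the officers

*them* is a pronoun; Principle B requires it to be free in its binding domain — the clause headed by 'told'.
— the delegates: subject of the clause headed by 'assumed'; c-commands the pronoun but lies outside its binding domain — allowed.
— the directors: subject of the clause headed by 'claimed'; c-commands the pronoun but lies outside its binding domain — allowed.
— the editors: possessor inside the subject DP of the matrix clause; does not c-command the pronoun — Principle B does not apply; allowed.
— the jurors: possessor inside the subject DP of the clause headed by 'told'; does not c-command the pronoun — Principle B does not apply; allowed.
— the officers: second object of the clause headed by 'told'; is c-commanded by the pronoun; coreference would bind this R-expression — blocked (Principle C).

the delegates, the directors, the editors, the jurors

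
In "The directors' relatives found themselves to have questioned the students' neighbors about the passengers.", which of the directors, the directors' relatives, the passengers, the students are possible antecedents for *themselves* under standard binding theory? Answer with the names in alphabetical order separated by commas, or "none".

*themselves* is a reflexive; Principle A requires it to be bound within its binding domain — the matrix clause.
— the directors: possessor inside the subject DP of the matrix clause; does not c-command the reflexive — cannot bind it (Principle A).
— the directors' relatives: subject of the matrix clause; c-commands the reflexive within its binding domain — allowed (Principle A).
— the passengers: second object of the clause headed by 'questioned'; does not c-command the reflexive — cannot bind it (Principle A).
— the students: possessor inside the object DP of the clause headed by 'questioned'; does not c-command the reflexive — cannot bind it (Principle A).

the directors' relatives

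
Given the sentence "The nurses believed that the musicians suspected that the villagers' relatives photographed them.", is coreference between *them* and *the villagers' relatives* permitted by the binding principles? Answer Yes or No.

*them* is a pronoun; Principle B requires it to be free in its binding domain — the clause headed by 'photographed'.
— the villagers' relatives: subject of the clause headed by 'photographed'; c-commands the pronoun within its binding domain — blocked (Principle B).

No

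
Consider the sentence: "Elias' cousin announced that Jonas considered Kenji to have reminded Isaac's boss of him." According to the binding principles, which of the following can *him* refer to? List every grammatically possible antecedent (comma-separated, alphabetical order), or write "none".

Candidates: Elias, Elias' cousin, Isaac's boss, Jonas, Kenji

*him* is a pronoun; Principle B requires it to be free in its binding domain — the clause headed by 'reminded'.
— Elias: possessor inside the subject DP of the matrix clause; does not c-command the pronoun — Principle B does not apply; allowed.
— Elias' cousin: subject of the matrix clause; c-commands the pronoun but lies outside its binding domain — allowed.
— Isaac's boss: object of the clause headed by 'reminded'; c-commands the pronoun within its binding domain — blocked (Principle B).
— Jonas: subject of the clause headed by 'considered'; c-commands the pronoun but lies outside its binding domain — allowed.
— Kenji: subject of the clause headed by 'reminded'; c-commands the pronoun within its binding domain — blocked (Principle B).

Elias, Elias' cousin, Jonas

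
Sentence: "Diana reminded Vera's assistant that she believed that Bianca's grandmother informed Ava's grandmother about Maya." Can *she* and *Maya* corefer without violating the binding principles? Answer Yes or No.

*Maya* is an R-expression; Principle C requires it to be free (not bound by any c-commanding expression).
— she: subject of the clause headed by 'believed'; the pronoun c-commands the R-expression — coreference blocked (Principle C).

No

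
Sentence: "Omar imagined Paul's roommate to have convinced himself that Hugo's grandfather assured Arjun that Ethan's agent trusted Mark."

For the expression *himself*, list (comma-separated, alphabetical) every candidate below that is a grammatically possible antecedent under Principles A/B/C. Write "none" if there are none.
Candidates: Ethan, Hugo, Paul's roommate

*himself* is a reflexive; Principle A requires it to be bound within its binding domain — the clause headed by 'convinced'.
— Ethan: possessor inside the subject DP of the clause headed by 'trusted'; does not c-command the reflexive — cannot bind it (Principle A).
— Hugo: possessor inside the subject DP of the clause headed by 'assured'; does not c-command the reflexive — cannot bind it (Principle A).
— Paul's roommate: subject of the clause headed by 'convinced'; c-commands the reflexive within its binding domain — allowed (Principle A).

Paul's roommate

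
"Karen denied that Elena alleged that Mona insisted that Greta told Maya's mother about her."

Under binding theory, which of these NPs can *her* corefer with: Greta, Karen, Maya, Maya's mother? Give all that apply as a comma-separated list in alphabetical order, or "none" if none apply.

Karen, Maya

*her* is a pronoun; Principle B requires it to be free in its binding domain — the clause headed by 'told'.
— Greta: subject of the clause headed by 'told'; c-commands the pronoun within its binding domain — blocked (Principle B).
— Karen: subject of the matrix clause; c-commands the pronoun but lies outside its binding domain — allowed.
— Maya: possessor inside the object DP of the clause headed by 'told'; does not c-command the pronoun — Principle B does not apply; allowed.
— Maya's mother: object of the clause headed by 'told'; c-commands the pronoun within its binding domain — blocked (Principle B).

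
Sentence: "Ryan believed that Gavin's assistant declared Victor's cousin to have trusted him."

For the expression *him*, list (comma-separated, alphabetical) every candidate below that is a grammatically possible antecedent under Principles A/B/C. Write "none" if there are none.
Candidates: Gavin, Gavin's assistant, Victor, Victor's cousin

Gavin, Gavin's assistant, Victor

*him* is a pronoun; Principle B requires it to be free in its binding domain — the clause headed by 'trusted'.
— Gavin: possessor inside the subject DP of the clause headed by 'declared'; does not c-command the pronoun — Principle B does not apply; allowed.
— Gavin's assistant: subject of the clause headed by 'declared'; c-commands the pronoun but lies outside its binding domain — allowed.
— Victor: possessor inside the subject DP of the clause headed by 'trusted'; does not c-command the pronoun — Principle B does not apply; allowed.
— Victor's cousin: subject of the clause headed by 'trusted'; c-commands the pronoun within its binding domain — blocked (Principle B).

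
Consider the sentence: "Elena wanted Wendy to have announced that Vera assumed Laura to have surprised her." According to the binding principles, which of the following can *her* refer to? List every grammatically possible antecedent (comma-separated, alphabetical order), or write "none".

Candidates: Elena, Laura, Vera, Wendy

Elena, Vera, Wendy

*her* is a pronoun; Principle B requires it to be free in its binding domain — the clause headed by 'surprised'.
— Elena: subject of the matrix clause; c-commands the pronoun but lies outside its binding domain — allowed.
— Laura: subject of the clause headed by 'surprised'; c-commands the pronoun within its binding domain — blocked (Principle B).
— Vera: subject of the clause headed by 'assumed'; c-commands the pronoun but lies outside its binding domain — allowed.
— Wendy: subject of the clause headed by 'announced'; c-commands the pronoun but lies outside its binding domain — allowed.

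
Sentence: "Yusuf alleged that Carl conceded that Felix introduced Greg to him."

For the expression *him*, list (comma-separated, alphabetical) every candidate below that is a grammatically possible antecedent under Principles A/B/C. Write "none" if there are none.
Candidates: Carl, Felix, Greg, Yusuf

*him* is a pronoun; Principle B requires it to be free in its binding domain — the clause headed by 'introduced'.
— Carl: subject of the clause headed by 'conceded'; c-commands the pronoun but lies outside its binding domain — allowed.
— Felix: subject of the clause headed by 'introduced'; c-commands the pronoun within its binding domain — blocked (Principle B).
— Greg: object of the clause headed by 'introduced'; c-commands the pronoun within its binding domain — blocked (Principle B).
— Yusuf: subject of the matrix clause; c-commands the pronoun but lies outside its binding domain — allowed.

Carl, Yusuf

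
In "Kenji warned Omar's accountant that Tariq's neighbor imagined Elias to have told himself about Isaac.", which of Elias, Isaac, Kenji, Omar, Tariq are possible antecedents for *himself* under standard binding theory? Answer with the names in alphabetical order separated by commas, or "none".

*himself* is a reflexive; Principle A requires it to be bound within its binding domain — the clause headed by 'told'.
— Elias: subject of the clause headed by 'told'; c-commands the reflexive within its binding domain — allowed (Principle A).
— Isaac: second object of the clause headed by 'told'; does not c-command the reflexive — cannot bind it (Principle A).
— Kenji: subject of the matrix clause; c-commands the reflexive but lies outside its binding domain — cannot bind it (Principle A).
— Omar: possessor inside the object DP of the matrix clause; does not c-command the reflexive — cannot bind it (Principle A).
— Tariq: possessor inside the subject DP of the clause headed by 'imagined'; does not c-command the reflexive — cannot bind it (Principle A).

Elias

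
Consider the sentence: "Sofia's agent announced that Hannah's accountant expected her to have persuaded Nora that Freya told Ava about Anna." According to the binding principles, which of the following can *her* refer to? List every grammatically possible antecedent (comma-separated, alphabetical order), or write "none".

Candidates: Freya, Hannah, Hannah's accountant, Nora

Hannah

*her* is a pronoun; Principle B requires it to be free in its binding domain — the clause headed by 'expected'.
— Freya: subject of the clause headed by 'told'; is c-commanded by the pronoun; coreference would bind this R-expression — blocked (Principle C).
— Hannah: possessor inside the subject DP of the clause headed by 'expected'; does not c-command the pronoun — Principle B does not apply; allowed.
— Hannah's accountant: subject of the clause headed by 'expected'; c-commands the pronoun within its binding domain — blocked (Principle B).
— Nora: object of the clause headed by 'persuaded'; is c-commanded by the pronoun; coreference would bind this R-expression — blocked (Principle C).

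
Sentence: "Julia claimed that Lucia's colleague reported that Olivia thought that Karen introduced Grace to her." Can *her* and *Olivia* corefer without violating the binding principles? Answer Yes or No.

*Olivia* is an R-expression; Principle C requires it to be free (not bound by any c-commanding expression).
— her: second object of the clause headed by 'introduced'; the pronoun does not c-command the R-expression — coreference allowed.

Yes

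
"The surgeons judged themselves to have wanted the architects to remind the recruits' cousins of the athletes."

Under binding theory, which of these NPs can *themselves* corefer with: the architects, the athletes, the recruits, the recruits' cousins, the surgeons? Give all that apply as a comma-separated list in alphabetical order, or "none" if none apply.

the surgeons

*themselves* is a reflexive; Principle A requires it to be bound within its binding domain — the matrix clause.
— the architects: subject of the clause headed by 'remind'; does not c-command the reflexive — cannot bind it (Principle A).
— the athletes: second object of the clause headed by 'remind'; does not c-command the reflexive — cannot bind it (Principle A).
— the recruits: possessor inside the object DP of the clause headed by 'remind'; does not c-command the reflexive — cannot bind it (Principle A).
— the recruits' cousins: object of the clause headed by 'remind'; does not c-command the reflexive — cannot bind it (Principle A).
— the surgeons: subject of the matrix clause; c-commands the reflexive within its binding domain — allowed (Principle A).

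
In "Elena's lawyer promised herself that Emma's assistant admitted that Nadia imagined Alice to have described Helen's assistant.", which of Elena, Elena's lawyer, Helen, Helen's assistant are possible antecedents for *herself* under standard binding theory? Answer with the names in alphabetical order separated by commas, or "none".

*herself* is a reflexive; Principle A requires it to be bound within its binding domain — the matrix clause.
— Elena: possessor inside the subject DP of the matrix clause; does not c-command the reflexive — cannot bind it (Principle A).
— Elena's lawyer: subject of the matrix clause; c-commands the reflexive within its binding domain — allowed (Principle A).
— Helen: possessor inside the object DP of the clause headed by 'described'; does not c-command the reflexive — cannot bind it (Principle A).
— Helen's assistant: object of the clause headed by 'described'; does not c-command the reflexive — cannot bind it (Principle A).

Elena's lawyer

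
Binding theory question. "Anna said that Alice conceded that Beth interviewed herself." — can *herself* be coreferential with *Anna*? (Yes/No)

No

*herself* is a reflexive; Principle A requires it to be bound within its binding domain — the clause headed by 'interviewed'.
— Anna: subject of the matrix clause; c-commands the reflexive but lies outside its binding domain — cannot bind it (Principle A).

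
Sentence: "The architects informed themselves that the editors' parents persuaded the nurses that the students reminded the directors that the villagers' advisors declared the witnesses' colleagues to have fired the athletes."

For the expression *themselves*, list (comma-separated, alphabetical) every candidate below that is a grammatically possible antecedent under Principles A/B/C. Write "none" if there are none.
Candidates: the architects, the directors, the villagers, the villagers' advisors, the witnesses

the architects

*themselves* is a reflexive; Principle A requires it to be bound within its binding domain — the matrix clause.
— the architects: subject of the matrix clause; c-commands the reflexive within its binding domain — allowed (Principle A).
— the directors: object of the clause headed by 'reminded'; does not c-command the reflexive — cannot bind it (Principle A).
— the villagers: possessor inside the subject DP of the clause headed by 'declared'; does not c-command the reflexive — cannot bind it (Principle A).
— the villagers' advisors: subject of the clause headed by 'declared'; does not c-command the reflexive — cannot bind it (Principle A).
— the witnesses: possessor inside the subject DP of the clause headed by 'fired'; does not c-command the reflexive — cannot bind it (Principle A).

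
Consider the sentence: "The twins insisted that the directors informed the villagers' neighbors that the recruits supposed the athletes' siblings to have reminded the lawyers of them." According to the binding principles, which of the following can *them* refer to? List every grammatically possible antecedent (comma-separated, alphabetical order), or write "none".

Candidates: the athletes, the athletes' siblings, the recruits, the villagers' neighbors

the athletes, the recruits, the villagers' neighbors

*them* is a pronoun; Principle B requires it to be free in its binding domain — the clause headed by 'reminded'.
— the athletes: possessor inside the subject DP of the clause headed by 'reminded'; does not c-command the pronoun — Principle B does not apply; allowed.
— the athletes' siblings: subject of the clause headed by 'reminded'; c-commands the pronoun within its binding domain — blocked (Principle B).
— the recruits: subject of the clause headed by 'supposed'; c-commands the pronoun but lies outside its binding domain — allowed.
— the villagers' neighbors: object of the clause headed by 'informed'; c-commands the pronoun but lies outside its binding domain — allowed.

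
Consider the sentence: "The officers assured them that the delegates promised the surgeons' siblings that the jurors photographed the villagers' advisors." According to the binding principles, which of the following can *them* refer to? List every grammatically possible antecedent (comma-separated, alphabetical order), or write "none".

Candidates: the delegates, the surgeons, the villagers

*them* is a pronoun; Principle B requires it to be free in its binding domain — the matrix clause.
— the delegates: subject of the clause headed by 'promised'; is c-commanded by the pronoun; coreference would bind this R-expression — blocked (Principle C).
— the surgeons: possessor inside the object DP of the clause headed by 'promised'; is c-commanded by the pronoun; coreference would bind this R-expression — blocked (Principle C).
— the villagers: possessor inside the object DP of the clause headed by 'photographed'; is c-commanded by the pronoun; coreference would bind this R-expression — blocked (Principle C).

none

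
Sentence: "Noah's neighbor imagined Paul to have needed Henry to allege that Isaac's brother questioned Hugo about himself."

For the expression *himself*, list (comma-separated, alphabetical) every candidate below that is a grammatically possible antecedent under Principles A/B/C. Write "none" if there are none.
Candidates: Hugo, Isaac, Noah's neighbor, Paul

*himself* is a reflexive; Principle A requires it to be bound within its binding domain — the clause headed by 'questioned'.
— Hugo: object of the clause headed by 'questioned'; c-commands the reflexive within its binding domain — allowed (Principle A).
— Isaac: possessor inside the subject DP of the clause headed by 'questioned'; does not c-command the reflexive — cannot bind it (Principle A).
— Noah's neighbor: subject of the matrix clause; c-commands the reflexive but lies outside its binding domain — cannot bind it (Principle A).
— Paul: subject of the clause headed by 'needed'; c-commands the reflexive but lies outside its binding domain — cannot bind it (Principle A).

Hugo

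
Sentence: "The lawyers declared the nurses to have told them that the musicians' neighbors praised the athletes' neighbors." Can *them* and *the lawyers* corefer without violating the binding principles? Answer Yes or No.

Yes

*the lawyers* is an R-expression; Principle C requires it to be free (not bound by any c-commanding expression).
— them: object of the clause headed by 'told'; the pronoun does not c-command the R-expression — coreference allowed.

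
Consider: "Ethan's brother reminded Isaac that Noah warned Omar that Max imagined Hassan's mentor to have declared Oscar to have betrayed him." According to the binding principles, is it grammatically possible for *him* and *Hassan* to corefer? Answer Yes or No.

*him* is a pronoun; Principle B requires it to be free in its binding domain — the clause headed by 'betrayed'.
— Hassan: possessor inside the subject DP of the clause headed by 'declared'; does not c-command the pronoun — Principle B does not apply; allowed.

Yes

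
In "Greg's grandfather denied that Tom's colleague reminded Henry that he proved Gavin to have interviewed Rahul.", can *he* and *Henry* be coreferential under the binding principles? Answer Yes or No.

*Henry* is an R-expression; Principle C requires it to be free (not bound by any c-commanding expression).
— he: subject of the clause headed by 'proved'; the pronoun does not c-command the R-expression — coreference allowed.

Yes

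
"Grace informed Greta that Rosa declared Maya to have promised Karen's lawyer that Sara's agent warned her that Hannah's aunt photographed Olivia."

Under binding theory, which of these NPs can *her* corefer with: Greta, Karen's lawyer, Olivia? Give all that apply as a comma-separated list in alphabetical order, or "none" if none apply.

*her* is a pronoun; Principle B requires it to be free in its binding domain — the clause headed by 'warned'.
— Greta: object of the matrix clause; c-commands the pronoun but lies outside its binding domain — allowed.
— Karen's lawyer: object of the clause headed by 'promised'; c-commands the pronoun but lies outside its binding domain — allowed.
— Olivia: object of the clause headed by 'photographed'; is c-commanded by the pronoun; coreference would bind this R-expression — blocked (Principle C).

Greta, Karen's lawyer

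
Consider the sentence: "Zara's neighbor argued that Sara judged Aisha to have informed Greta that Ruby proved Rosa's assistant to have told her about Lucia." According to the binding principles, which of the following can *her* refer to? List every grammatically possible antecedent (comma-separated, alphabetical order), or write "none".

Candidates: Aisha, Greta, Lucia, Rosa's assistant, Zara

Aisha, Greta, Zara

*her* is a pronoun; Principle B requires it to be free in its binding domain — the clause headed by 'told'.
— Aisha: subject of the clause headed by 'informed'; c-commands the pronoun but lies outside its binding domain — allowed.
— Greta: object of the clause headed by 'informed'; c-commands the pronoun but lies outside its binding domain — allowed.
— Lucia: second object of the clause headed by 'told'; is c-commanded by the pronoun; coreference would bind this R-expression — blocked (Principle C).
— Rosa's assistant: subject of the clause headed by 'told'; c-commands the pronoun within its binding domain — blocked (Principle B).
— Zara: possessor inside the subject DP of the matrix clause; does not c-command the pronoun — Principle B does not apply; allowed.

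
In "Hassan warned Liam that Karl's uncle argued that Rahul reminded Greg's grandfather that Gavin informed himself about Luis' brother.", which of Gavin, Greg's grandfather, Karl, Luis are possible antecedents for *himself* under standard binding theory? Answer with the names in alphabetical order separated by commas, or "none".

*himself* is a reflexive; Principle A requires it to be bound within its binding domain — the clause headed by 'informed'.
— Gavin: subject of the clause headed by 'informed'; c-commands the reflexive within its binding domain — allowed (Principle A).
— Greg's grandfather: object of the clause headed by 'reminded'; c-commands the reflexive but lies outside its binding domain — cannot bind it (Principle A).
— Karl: possessor inside the subject DP of the clause headed by 'argued'; does not c-command the reflexive — cannot bind it (Principle A).
— Luis: possessor inside the second object DP of the clause headed by 'informed'; does not c-command the reflexive — cannot bind it (Principle A).

Gavin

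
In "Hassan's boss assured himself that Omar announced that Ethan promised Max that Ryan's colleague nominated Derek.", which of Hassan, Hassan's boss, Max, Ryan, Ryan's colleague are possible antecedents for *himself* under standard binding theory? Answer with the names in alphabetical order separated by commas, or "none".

Hassan's boss

*himself* is a reflexive; Principle A requires it to be bound within its binding domain — the matrix clause.
— Hassan: possessor inside the subject DP of the matrix clause; does not c-command the reflexive — cannot bind it (Principle A).
— Hassan's boss: subject of the matrix clause; c-commands the reflexive within its binding domain — allowed (Principle A).
— Max: object of the clause headed by 'promised'; does not c-command the reflexive — cannot bind it (Principle A).
— Ryan: possessor inside the subject DP of the clause headed by 'nominated'; does not c-command the reflexive — cannot bind it (Principle A).
— Ryan's colleague: subject of the clause headed by 'nominated'; does not c-command the reflexive — cannot bind it (Principle A).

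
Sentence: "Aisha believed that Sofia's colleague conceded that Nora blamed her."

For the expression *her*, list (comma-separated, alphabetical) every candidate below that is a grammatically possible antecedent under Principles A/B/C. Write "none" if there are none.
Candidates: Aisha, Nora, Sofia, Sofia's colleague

*her* is a pronoun; Principle B requires it to be free in its binding domain — the clause headed by 'blamed'.
— Aisha: subject of the matrix clause; c-commands the pronoun but lies outside its binding domain — allowed.
— Nora: subject of the clause headed by 'blamed'; c-commands the pronoun within its binding domain — blocked (Principle B).
— Sofia: possessor inside the subject DP of the clause headed by 'conceded'; does not c-command the pronoun — Principle B does not apply; allowed.
— Sofia's colleague: subject of the clause headed by 'conceded'; c-commands the pronoun but lies outside its binding domain — allowed.

Aisha, Sofia, Sofia's colleague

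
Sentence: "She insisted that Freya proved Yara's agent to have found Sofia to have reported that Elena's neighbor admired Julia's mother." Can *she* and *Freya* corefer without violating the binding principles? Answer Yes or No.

*Freya* is an R-expression; Principle C requires it to be free (not bound by any c-commanding expression).
— she: subject of the matrix clause; the pronoun c-commands the R-expression — coreference blocked (Principle C).

No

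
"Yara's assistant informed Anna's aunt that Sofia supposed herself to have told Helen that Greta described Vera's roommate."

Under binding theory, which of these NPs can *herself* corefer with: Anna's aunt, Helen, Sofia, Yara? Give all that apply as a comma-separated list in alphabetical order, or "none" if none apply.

*herself* is a reflexive; Principle A requires it to be bound within its binding domain — the clause headed by 'supposed'.
— Anna's aunt: object of the matrix clause; c-commands the reflexive but lies outside its binding domain — cannot bind it (Principle A).
— Helen: object of the clause headed by 'told'; does not c-command the reflexive — cannot bind it (Principle A).
— Sofia: subject of the clause headed by 'supposed'; c-commands the reflexive within its binding domain — allowed (Principle A).
— Yara: possessor inside the subject DP of the matrix clause; does not c-command the reflexive — cannot bind it (Principle A).

Sofia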